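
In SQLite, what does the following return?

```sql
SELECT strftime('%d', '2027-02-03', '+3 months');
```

First apply '+3 months': 2027-02-03 → 2027-05-03.
`%d` extracts the 2-digit day of month: 03.

03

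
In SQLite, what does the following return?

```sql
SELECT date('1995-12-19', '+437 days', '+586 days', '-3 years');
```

Applying '+437 days' to 1995-12-19: counting 437 days forward gives 1997-02-28.
Applying '+586 days' to 1997-02-28: counting 586 days forward gives 1998-10-07.
Adding -3 years to 1998-10-07 gives 1995-10-07.

1995-10-07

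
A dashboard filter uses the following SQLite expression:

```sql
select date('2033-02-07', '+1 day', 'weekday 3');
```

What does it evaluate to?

Advancing 1 more day within February lands on 2033-02-08.
`weekday 3` advances to the next Wednesday; 2033-02-08 is a Tuesday, so it moves forward to 2033-02-09.

2033-02-09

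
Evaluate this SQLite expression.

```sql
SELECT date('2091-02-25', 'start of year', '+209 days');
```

`start of year` rewinds 2091-02-25 to 2091-01-01.
Applying '+209 days' to 2091-01-01: counting 209 days forward gives 2091-07-29.

2091-07-29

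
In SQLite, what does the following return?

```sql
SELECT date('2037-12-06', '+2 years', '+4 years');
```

Adding +2 years to 2037-12-06 gives 2039-12-06.
Adding +4 years to 2039-12-06 gives 2043-12-06.

2043-12-06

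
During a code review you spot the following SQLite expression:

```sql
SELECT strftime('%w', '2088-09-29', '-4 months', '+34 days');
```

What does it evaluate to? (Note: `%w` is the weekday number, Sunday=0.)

First apply '-4 months', '+34 days': 2088-09-29 → 2088-07-02.
2088-07-02 is a Friday; with Sunday=0 that is 5.

5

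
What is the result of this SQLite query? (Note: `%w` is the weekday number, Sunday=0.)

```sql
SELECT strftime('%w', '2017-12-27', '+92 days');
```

4

First apply '+92 days': 2017-12-27 → 2018-03-29.
2018-03-29 is a Thursday; with Sunday=0 that is 4.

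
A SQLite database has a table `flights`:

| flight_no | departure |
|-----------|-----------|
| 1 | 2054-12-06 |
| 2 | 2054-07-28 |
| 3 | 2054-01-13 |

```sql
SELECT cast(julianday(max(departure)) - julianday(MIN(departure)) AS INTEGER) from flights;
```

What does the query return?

327

MIN = 2054-01-13, MAX = 2054-12-06.
18 days remain in January 2054 after the 13th (31 − 13).
Full months from February 2054 through November 2054 contribute their day counts.
Then 6 days into December 2054.
Total: 18 + 28 + 31 + 30 + 31 + 30 + 31 + 31 + 30 + 31 + 30 + 6 = 327.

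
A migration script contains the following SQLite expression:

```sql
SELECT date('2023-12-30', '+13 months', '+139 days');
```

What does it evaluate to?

Adding +13 months to 2023-12-30 gives 2025-01-30.
Applying '+139 days' to 2025-01-30: counting 139 days forward gives 2025-06-18.

2025-06-18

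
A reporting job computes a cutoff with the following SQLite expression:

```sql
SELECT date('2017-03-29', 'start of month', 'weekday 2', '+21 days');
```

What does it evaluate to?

`start of month` rewinds 2017-03-29 to 2017-03-01.
`weekday 2` advances to the next Tuesday; 2017-03-01 is a Wednesday, so it moves forward to 2017-03-07.
Advancing 21 more days within March lands on 2017-03-28.

2017-03-28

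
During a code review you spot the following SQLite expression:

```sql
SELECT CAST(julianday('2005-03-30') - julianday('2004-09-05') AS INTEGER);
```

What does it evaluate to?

206

25 days remain in September 2004 after the 5th (30 − 5).
October 2004: 31 days.
November 2004: 30 days.
December 2004: 31 days.
January 2005: 31 days.
February 2005: 28 days.
Then 30 days into March 2005.
Total: 25 + 31 + 30 + 31 + 31 + 28 + 30 = 206.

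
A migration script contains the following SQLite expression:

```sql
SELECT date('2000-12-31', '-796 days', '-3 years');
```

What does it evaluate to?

Applying '-796 days' to 2000-12-31: counting 796 days back gives 1998-10-27.
Adding -3 years to 1998-10-27 gives 1995-10-27.

1995-10-27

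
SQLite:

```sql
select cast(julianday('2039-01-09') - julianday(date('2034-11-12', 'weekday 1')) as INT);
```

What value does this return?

`weekday 1` advances to the next Monday; 2034-11-12 is a Sunday, so it moves forward to 2034-11-13.
17 days remain in November 2034 after the 13th (30 − 13).
Full months from December 2034 through December 2038 contribute their day counts.
Then 9 days into January 2039.
Total: 17 + 31 + 31 + 28 + 31 + 30 + 31 + 30 + 31 + 31 + 30 + 31 + 30 + 31 + 31 + 29 + 31 + 30 + 31 + 30 + 31 + 31 + 30 + 31 + 30 + 31 + 31 + 28 + 31 + 30 + 31 + 30 + 31 + 31 + 30 + 31 + 30 + 31 + 31 + 28 + 31 + 30 + 31 + 30 + 31 + 31 + 30 + 31 + 30 + 31 + 9 = 1518.

1518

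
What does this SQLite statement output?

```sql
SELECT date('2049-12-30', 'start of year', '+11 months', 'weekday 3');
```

`start of year` rewinds 2049-12-30 to 2049-01-01.
Adding +11 months to 2049-01-01 gives 2049-12-01.
`weekday 3` advances to the next Wednesday; 2049-12-01 is already a Wednesday, so it stays at 2049-12-01.

2049-12-01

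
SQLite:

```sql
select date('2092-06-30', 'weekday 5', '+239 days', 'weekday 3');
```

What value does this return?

`weekday 5` advances to the next Friday; 2092-06-30 is a Monday, so it moves forward to 2092-07-04.
Applying '+239 days' to 2092-07-04: counting 239 days forward gives 2093-02-28.
`weekday 3` advances to the next Wednesday; 2093-02-28 is a Saturday, so it moves forward to 2093-03-04.

2093-03-04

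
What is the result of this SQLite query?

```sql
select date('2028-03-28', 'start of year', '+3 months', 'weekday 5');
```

2028-04-07

`start of year` rewinds 2028-03-28 to 2028-01-01.
Adding +3 months to 2028-01-01 gives 2028-04-01.
`weekday 5` advances to the next Friday; 2028-04-01 is a Saturday, so it moves forward to 2028-04-07.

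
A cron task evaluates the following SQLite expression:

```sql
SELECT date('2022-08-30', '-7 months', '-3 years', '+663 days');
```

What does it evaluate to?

Adding -7 months to 2022-08-30 gives 2022-01-30.
Adding -3 years to 2022-01-30 gives 2019-01-30.
Applying '+663 days' to 2019-01-30: counting 663 days forward gives 2020-11-23.

2020-11-23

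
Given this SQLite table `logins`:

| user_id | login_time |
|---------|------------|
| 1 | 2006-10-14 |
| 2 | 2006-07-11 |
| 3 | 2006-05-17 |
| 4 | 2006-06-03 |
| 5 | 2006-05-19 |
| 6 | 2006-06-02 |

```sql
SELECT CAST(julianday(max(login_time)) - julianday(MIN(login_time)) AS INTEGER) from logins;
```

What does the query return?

MIN = 2006-05-17, MAX = 2006-10-14.
14 days remain in May 2006 after the 17th (31 − 17).
June 2006: 30 days.
July 2006: 31 days.
August 2006: 31 days.
September 2006: 30 days.
Then 14 days into October 2006.
Total: 14 + 30 + 31 + 31 + 30 + 14 = 150.

150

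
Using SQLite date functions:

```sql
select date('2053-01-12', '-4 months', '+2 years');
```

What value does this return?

2054-09-12

Adding -4 months to 2053-01-12 gives 2052-09-12.
Adding +2 years to 2052-09-12 gives 2054-09-12.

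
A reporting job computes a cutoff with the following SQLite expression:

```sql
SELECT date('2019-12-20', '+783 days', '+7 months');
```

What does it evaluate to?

Applying '+783 days' to 2019-12-20: counting 783 days forward gives 2022-02-10.
Adding +7 months to 2022-02-10 gives 2022-09-10.

2022-09-10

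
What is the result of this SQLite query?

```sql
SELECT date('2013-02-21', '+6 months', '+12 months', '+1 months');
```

2014-09-21

Adding +6 months to 2013-02-21 gives 2013-08-21.
Adding +12 months to 2013-08-21 gives 2014-08-21.
Adding +1 month to 2014-08-21 gives 2014-09-21.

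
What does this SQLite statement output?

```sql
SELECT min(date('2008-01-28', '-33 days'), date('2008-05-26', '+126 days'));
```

date('2008-01-28', '-33 days') → 2007-12-26.
date('2008-05-26', '+126 days') → 2008-09-29.
Earlier of the two is 2007-12-26.

2007-12-26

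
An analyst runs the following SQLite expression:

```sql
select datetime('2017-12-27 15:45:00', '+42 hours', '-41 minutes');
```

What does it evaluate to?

+42 hours from 2017-12-27 15:45:00 is 2017-12-29 09:45:00 (crosses midnight).
-41 minutes from 2017-12-29 09:45:00 is 2017-12-29 09:04:00.

2017-12-29 09:04:00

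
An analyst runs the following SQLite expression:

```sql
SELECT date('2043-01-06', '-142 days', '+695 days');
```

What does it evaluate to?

Applying '-142 days' to 2043-01-06: counting 142 days back gives 2042-08-17.
Applying '+695 days' to 2042-08-17: counting 695 days forward gives 2044-07-12.

2044-07-12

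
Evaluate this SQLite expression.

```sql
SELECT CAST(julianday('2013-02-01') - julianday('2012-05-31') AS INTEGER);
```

246

0 days remain in May 2012 after the 31st (31 − 31).
Full months from June 2012 through January 2013 contribute their day counts.
Then 1 day into February 2013.
Total: 0 + 30 + 31 + 31 + 30 + 31 + 30 + 31 + 31 + 1 = 246.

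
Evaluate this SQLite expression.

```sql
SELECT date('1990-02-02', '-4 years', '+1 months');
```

Adding -4 years to 1990-02-02 gives 1986-02-02.
Adding +1 month to 1986-02-02 gives 1986-03-02.

1986-03-02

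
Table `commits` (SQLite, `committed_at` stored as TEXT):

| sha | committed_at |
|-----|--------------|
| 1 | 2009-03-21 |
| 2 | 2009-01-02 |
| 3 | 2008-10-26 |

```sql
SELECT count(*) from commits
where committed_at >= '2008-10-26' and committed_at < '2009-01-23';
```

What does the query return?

Rows in [2008-10-26, 2009-01-23): 2009-01-02, 2008-10-26 → 2 rows.

2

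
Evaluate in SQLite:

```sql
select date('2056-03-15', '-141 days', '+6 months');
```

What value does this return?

Applying '-141 days' to 2056-03-15: counting 141 days back gives 2055-10-26.
Adding +6 months to 2055-10-26 gives 2056-04-26.

2056-04-26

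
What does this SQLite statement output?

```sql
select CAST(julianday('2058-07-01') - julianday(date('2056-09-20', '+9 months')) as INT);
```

Adding +9 months to 2056-09-20 gives 2057-06-20.
10 days remain in June 2057 after the 20th (30 − 20).
Full months from July 2057 through June 2058 contribute their day counts.
Then 1 day into July 2058.
Total: 10 + 31 + 31 + 30 + 31 + 30 + 31 + 31 + 28 + 31 + 30 + 31 + 30 + 1 = 376.

376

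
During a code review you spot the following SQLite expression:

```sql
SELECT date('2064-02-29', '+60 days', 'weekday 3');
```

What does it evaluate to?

Applying '+60 days' to 2064-02-29: counting 60 days forward gives 2064-04-29.
`weekday 3` advances to the next Wednesday; 2064-04-29 is a Tuesday, so it moves forward to 2064-04-30.

2064-04-30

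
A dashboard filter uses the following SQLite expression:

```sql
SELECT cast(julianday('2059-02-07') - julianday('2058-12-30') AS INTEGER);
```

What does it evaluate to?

1 day remains in December 2058 after the 30th (31 − 30).
January 2059: 31 days.
Then 7 days into February 2059.
Total: 1 + 31 + 7 = 39.

39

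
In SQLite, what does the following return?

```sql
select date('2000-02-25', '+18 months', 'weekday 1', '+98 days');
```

Adding +18 months to 2000-02-25 gives 2001-08-25.
`weekday 1` advances to the next Monday; 2001-08-25 is a Saturday, so it moves forward to 2001-08-27.
Applying '+98 days' to 2001-08-27: counting 98 days forward gives 2001-12-03.

2001-12-03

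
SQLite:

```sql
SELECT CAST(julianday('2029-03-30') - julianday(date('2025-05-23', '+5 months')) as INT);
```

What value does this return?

Adding +5 months to 2025-05-23 gives 2025-10-23.
8 days remain in October 2025 after the 23rd (31 − 23).
Full months from November 2025 through February 2029 contribute their day counts.
Then 30 days into March 2029.
Total: 8 + 30 + 31 + 31 + 28 + 31 + 30 + 31 + 30 + 31 + 31 + 30 + 31 + 30 + 31 + 31 + 28 + 31 + 30 + 31 + 30 + 31 + 31 + 30 + 31 + 30 + 31 + 31 + 29 + 31 + 30 + 31 + 30 + 31 + 31 + 30 + 31 + 30 + 31 + 31 + 28 + 30 = 1254.

1254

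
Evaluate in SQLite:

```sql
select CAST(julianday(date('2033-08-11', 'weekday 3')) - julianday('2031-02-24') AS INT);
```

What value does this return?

905

`weekday 3` advances to the next Wednesday; 2033-08-11 is a Thursday, so it moves forward to 2033-08-17.
4 days remain in February 2031 after the 24th (28 − 24).
Full months from March 2031 through July 2033 contribute their day counts.
Then 17 days into August 2033.
Total: 4 + 31 + 30 + 31 + 30 + 31 + 31 + 30 + 31 + 30 + 31 + 31 + 29 + 31 + 30 + 31 + 30 + 31 + 31 + 30 + 31 + 30 + 31 + 31 + 28 + 31 + 30 + 31 + 30 + 31 + 17 = 905.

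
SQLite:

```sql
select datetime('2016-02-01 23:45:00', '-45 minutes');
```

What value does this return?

-45 minutes from 2016-02-01 23:45:00 is 2016-02-01 23:00:00.

2016-02-01 23:00:00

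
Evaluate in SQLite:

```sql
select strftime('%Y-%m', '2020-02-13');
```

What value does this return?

2020-02

`%Y-%m` extracts the year-month: 2020-02.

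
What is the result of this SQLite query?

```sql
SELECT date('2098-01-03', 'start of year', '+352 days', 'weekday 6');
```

2098-12-20

`start of year` rewinds 2098-01-03 to 2098-01-01.
Applying '+352 days' to 2098-01-01: counting 352 days forward gives 2098-12-19.
`weekday 6` advances to the next Saturday; 2098-12-19 is a Friday, so it moves forward to 2098-12-20.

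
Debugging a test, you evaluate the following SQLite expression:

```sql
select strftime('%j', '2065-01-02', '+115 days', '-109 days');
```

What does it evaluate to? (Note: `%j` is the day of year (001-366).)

First apply '+115 days', '-109 days': 2065-01-02 → 2065-01-08.
Day-of-year for 2065-01-08: days since 2065-01-01 inclusive = 8, zero-padded to 008.

008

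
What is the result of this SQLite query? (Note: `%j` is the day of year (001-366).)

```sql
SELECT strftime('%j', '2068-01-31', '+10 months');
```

First apply '+10 months': 2068-01-31 → 2068-12-01.
Day-of-year for 2068-12-01: days since 2068-01-01 inclusive = 336, zero-padded to 336.

336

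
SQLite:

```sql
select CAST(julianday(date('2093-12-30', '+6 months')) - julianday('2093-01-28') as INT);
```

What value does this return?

Adding +6 months to 2093-12-30 gives 2094-06-30.
3 days remain in January 2093 after the 28th (31 − 28).
Full months from February 2093 through May 2094 contribute their day counts.
Then 30 days into June 2094.
Total: 3 + 28 + 31 + 30 + 31 + 30 + 31 + 31 + 30 + 31 + 30 + 31 + 31 + 28 + 31 + 30 + 31 + 30 = 518.

518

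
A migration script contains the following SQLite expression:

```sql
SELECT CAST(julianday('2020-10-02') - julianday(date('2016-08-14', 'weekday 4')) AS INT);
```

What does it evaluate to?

`weekday 4` advances to the next Thursday; 2016-08-14 is a Sunday, so it moves forward to 2016-08-18.
13 days remain in August 2016 after the 18th (31 − 18).
Full months from September 2016 through September 2020 contribute their day counts.
Then 2 days into October 2020.
Total: 13 + 30 + 31 + 30 + 31 + 31 + 28 + 31 + 30 + 31 + 30 + 31 + 31 + 30 + 31 + 30 + 31 + 31 + 28 + 31 + 30 + 31 + 30 + 31 + 31 + 30 + 31 + 30 + 31 + 31 + 28 + 31 + 30 + 31 + 30 + 31 + 31 + 30 + 31 + 30 + 31 + 31 + 29 + 31 + 30 + 31 + 30 + 31 + 31 + 30 + 2 = 1506.

1506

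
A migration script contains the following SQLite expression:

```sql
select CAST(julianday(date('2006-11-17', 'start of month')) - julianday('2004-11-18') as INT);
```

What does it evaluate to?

713

`start of month` rewinds 2006-11-17 to 2006-11-01.
12 days remain in November 2004 after the 18th (30 − 18).
Full months from December 2004 through October 2006 contribute their day counts.
Then 1 day into November 2006.
Total: 12 + 31 + 31 + 28 + 31 + 30 + 31 + 30 + 31 + 31 + 30 + 31 + 30 + 31 + 31 + 28 + 31 + 30 + 31 + 30 + 31 + 31 + 30 + 31 + 1 = 713.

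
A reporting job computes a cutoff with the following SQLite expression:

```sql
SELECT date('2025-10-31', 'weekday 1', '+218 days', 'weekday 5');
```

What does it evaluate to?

2026-06-12

`weekday 1` advances to the next Monday; 2025-10-31 is a Friday, so it moves forward to 2025-11-03.
Applying '+218 days' to 2025-11-03: counting 218 days forward gives 2026-06-09.
`weekday 5` advances to the next Friday; 2026-06-09 is a Tuesday, so it moves forward to 2026-06-12.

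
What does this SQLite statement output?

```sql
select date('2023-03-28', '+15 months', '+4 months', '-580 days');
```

Adding +15 months to 2023-03-28 gives 2024-06-28.
Adding +4 months to 2024-06-28 gives 2024-10-28.
Applying '-580 days' to 2024-10-28: counting 580 days back gives 2023-03-28.

2023-03-28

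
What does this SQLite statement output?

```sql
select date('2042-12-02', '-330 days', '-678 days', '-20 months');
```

2038-06-28

Applying '-330 days' to 2042-12-02: counting 330 days back gives 2042-01-06.
Applying '-678 days' to 2042-01-06: counting 678 days back gives 2040-02-28.
Adding -20 months to 2040-02-28 gives 2038-06-28.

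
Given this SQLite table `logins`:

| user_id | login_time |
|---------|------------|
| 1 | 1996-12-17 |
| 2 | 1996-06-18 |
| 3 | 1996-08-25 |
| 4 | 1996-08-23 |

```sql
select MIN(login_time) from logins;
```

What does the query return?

MIN over {1996-06-18, 1996-08-23, 1996-08-25, 1996-12-17}.

1996-06-18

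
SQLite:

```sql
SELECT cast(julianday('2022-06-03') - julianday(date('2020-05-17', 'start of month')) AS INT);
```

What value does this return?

763

`start of month` rewinds 2020-05-17 to 2020-05-01.
30 days remain in May 2020 after the 1st (31 − 1).
Full months from June 2020 through May 2022 contribute their day counts.
Then 3 days into June 2022.
Total: 30 + 30 + 31 + 31 + 30 + 31 + 30 + 31 + 31 + 28 + 31 + 30 + 31 + 30 + 31 + 31 + 30 + 31 + 30 + 31 + 31 + 28 + 31 + 30 + 31 + 3 = 763.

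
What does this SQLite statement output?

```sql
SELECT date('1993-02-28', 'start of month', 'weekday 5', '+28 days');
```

`start of month` rewinds 1993-02-28 to 1993-02-01.
`weekday 5` advances to the next Friday; 1993-02-01 is a Monday, so it moves forward to 1993-02-05.
February 1993 has 28 days; 23 remain after the 5th, so 24 days reach 1993-03-01.
Advancing 4 more days within March lands on 1993-03-05.

1993-03-05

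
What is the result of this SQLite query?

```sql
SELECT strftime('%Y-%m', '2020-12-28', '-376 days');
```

2019-12

First apply '-376 days': 2020-12-28 → 2019-12-18.
`%Y-%m` extracts the year-month: 2019-12.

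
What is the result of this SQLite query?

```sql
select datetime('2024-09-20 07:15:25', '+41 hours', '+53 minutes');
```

+41 hours from 2024-09-20 07:15:25 is 2024-09-22 00:15:25 (crosses midnight).
+53 minutes from 2024-09-22 00:15:25 is 2024-09-22 01:08:25.

2024-09-22 01:08:25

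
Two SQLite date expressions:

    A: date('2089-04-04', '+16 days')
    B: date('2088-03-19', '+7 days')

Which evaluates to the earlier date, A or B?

A = 2089-04-20.
B = 2088-03-26.
B is earlier.

B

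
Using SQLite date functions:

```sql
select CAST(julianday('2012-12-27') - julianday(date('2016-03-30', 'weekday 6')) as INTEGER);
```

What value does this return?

-1192

`weekday 6` advances to the next Saturday; 2016-03-30 is a Wednesday, so it moves forward to 2016-04-02.
4 days remain in December 2012 after the 27th (31 − 27).
Full months from January 2013 through March 2016 contribute their day counts.
Then 2 days into April 2016.
Total: 4 + 31 + 28 + 31 + 30 + 31 + 30 + 31 + 31 + 30 + 31 + 30 + 31 + 31 + 28 + 31 + 30 + 31 + 30 + 31 + 31 + 30 + 31 + 30 + 31 + 31 + 28 + 31 + 30 + 31 + 30 + 31 + 31 + 30 + 31 + 30 + 31 + 31 + 29 + 31 + 2 = 1192.
The subtraction is earlier − later, so the result is −1192 → -1192.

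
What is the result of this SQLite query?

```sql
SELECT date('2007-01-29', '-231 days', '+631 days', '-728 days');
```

2006-03-07

Applying '-231 days' to 2007-01-29: counting 231 days back gives 2006-06-12.
Applying '+631 days' to 2006-06-12: counting 631 days forward gives 2008-03-04.
Applying '-728 days' to 2008-03-04: counting 728 days back gives 2006-03-07.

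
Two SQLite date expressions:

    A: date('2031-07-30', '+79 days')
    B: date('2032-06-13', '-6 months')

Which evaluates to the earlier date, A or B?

A = 2031-10-17.
B = 2031-12-13.
A is earlier.

A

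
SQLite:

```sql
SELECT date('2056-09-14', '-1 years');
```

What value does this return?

Adding -1 year to 2056-09-14 gives 2055-09-14.

2055-09-14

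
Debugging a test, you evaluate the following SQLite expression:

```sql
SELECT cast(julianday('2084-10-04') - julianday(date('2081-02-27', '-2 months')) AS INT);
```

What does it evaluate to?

1377

Adding -2 months to 2081-02-27 gives 2080-12-27.
4 days remain in December 2080 after the 27th (31 − 27).
Full months from January 2081 through September 2084 contribute their day counts.
Then 4 days into October 2084.
Total: 4 + 31 + 28 + 31 + 30 + 31 + 30 + 31 + 31 + 30 + 31 + 30 + 31 + 31 + 28 + 31 + 30 + 31 + 30 + 31 + 31 + 30 + 31 + 30 + 31 + 31 + 28 + 31 + 30 + 31 + 30 + 31 + 31 + 30 + 31 + 30 + 31 + 31 + 29 + 31 + 30 + 31 + 30 + 31 + 31 + 30 + 4 = 1377.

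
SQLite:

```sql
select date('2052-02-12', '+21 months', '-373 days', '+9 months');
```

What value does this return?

Adding +21 months to 2052-02-12 gives 2053-11-12.
Applying '-373 days' to 2053-11-12: counting 373 days back gives 2052-11-04.
Adding +9 months to 2052-11-04 gives 2053-08-04.

2053-08-04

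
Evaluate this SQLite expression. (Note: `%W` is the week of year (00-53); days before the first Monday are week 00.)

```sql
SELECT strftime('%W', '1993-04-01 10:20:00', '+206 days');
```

First apply '+206 days': 1993-04-01 10:20:00 → 1993-10-24 10:20:00.
1993-10-24 is a Sunday. SQLite's %W counts Mondays since the year started; the result is 42.

42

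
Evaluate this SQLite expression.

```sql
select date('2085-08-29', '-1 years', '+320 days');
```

2085-07-15

Adding -1 year to 2085-08-29 gives 2084-08-29.
Applying '+320 days' to 2084-08-29: counting 320 days forward gives 2085-07-15.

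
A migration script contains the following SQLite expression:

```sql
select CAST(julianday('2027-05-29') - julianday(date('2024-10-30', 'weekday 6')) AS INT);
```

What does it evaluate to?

`weekday 6` advances to the next Saturday; 2024-10-30 is a Wednesday, so it moves forward to 2024-11-02.
28 days remain in November 2024 after the 2nd (30 − 2).
Full months from December 2024 through April 2027 contribute their day counts.
Then 29 days into May 2027.
Total: 28 + 31 + 31 + 28 + 31 + 30 + 31 + 30 + 31 + 31 + 30 + 31 + 30 + 31 + 31 + 28 + 31 + 30 + 31 + 30 + 31 + 31 + 30 + 31 + 30 + 31 + 31 + 28 + 31 + 30 + 29 = 938.

938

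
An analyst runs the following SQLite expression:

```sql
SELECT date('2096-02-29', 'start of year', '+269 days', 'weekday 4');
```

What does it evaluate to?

`start of year` rewinds 2096-02-29 to 2096-01-01.
Applying '+269 days' to 2096-01-01: counting 269 days forward gives 2096-09-26.
`weekday 4` advances to the next Thursday; 2096-09-26 is a Wednesday, so it moves forward to 2096-09-27.

2096-09-27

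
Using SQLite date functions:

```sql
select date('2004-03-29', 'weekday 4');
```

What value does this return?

2004-04-01

`weekday 4` advances to the next Thursday; 2004-03-29 is a Monday, so it moves forward to 2004-04-01.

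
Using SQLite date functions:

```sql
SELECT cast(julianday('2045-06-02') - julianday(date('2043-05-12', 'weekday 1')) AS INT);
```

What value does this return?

`weekday 1` advances to the next Monday; 2043-05-12 is a Tuesday, so it moves forward to 2043-05-18.
13 days remain in May 2043 after the 18th (31 − 18).
Full months from June 2043 through May 2045 contribute their day counts.
Then 2 days into June 2045.
Total: 13 + 30 + 31 + 31 + 30 + 31 + 30 + 31 + 31 + 29 + 31 + 30 + 31 + 30 + 31 + 31 + 30 + 31 + 30 + 31 + 31 + 28 + 31 + 30 + 31 + 2 = 746.

746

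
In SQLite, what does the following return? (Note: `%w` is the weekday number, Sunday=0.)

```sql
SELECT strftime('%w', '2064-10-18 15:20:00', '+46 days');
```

3

First apply '+46 days': 2064-10-18 15:20:00 → 2064-12-03 15:20:00.
2064-12-03 is a Wednesday; with Sunday=0 that is 3.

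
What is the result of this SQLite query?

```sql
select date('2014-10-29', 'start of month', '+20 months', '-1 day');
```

2016-05-31

`start of month` rewinds 2014-10-29 to 2014-10-01.
Adding +20 months to 2014-10-01 gives 2016-06-01.
Going back 1 day from 2016-06-01 reaches 2016-05-31 (last day of May, 31 days).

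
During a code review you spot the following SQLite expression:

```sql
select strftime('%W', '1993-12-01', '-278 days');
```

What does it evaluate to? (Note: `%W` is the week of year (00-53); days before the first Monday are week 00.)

First apply '-278 days': 1993-12-01 → 1993-02-26.
1993-02-26 is a Friday. SQLite's %W counts Mondays since the year started; the result is 08.

08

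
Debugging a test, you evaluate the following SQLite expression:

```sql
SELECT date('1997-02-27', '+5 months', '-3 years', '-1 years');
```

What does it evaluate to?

Adding +5 months to 1997-02-27 gives 1997-07-27.
Adding -3 years to 1997-07-27 gives 1994-07-27.
Adding -1 year to 1994-07-27 gives 1993-07-27.

1993-07-27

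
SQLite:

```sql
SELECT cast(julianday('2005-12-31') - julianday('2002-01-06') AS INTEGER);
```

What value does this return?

1455

25 days remain in January 2002 after the 6th (31 − 6).
Full months from February 2002 through November 2005 contribute their day counts.
Then 31 days into December 2005.
Total: 25 + 28 + 31 + 30 + 31 + 30 + 31 + 31 + 30 + 31 + 30 + 31 + 31 + 28 + 31 + 30 + 31 + 30 + 31 + 31 + 30 + 31 + 30 + 31 + 31 + 29 + 31 + 30 + 31 + 30 + 31 + 31 + 30 + 31 + 30 + 31 + 31 + 28 + 31 + 30 + 31 + 30 + 31 + 31 + 30 + 31 + 30 + 31 = 1455.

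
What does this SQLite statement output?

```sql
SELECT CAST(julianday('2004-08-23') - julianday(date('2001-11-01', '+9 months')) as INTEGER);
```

Adding +9 months to 2001-11-01 gives 2002-08-01.
30 days remain in August 2002 after the 1st (31 − 1).
Full months from September 2002 through July 2004 contribute their day counts.
Then 23 days into August 2004.
Total: 30 + 30 + 31 + 30 + 31 + 31 + 28 + 31 + 30 + 31 + 30 + 31 + 31 + 30 + 31 + 30 + 31 + 31 + 29 + 31 + 30 + 31 + 30 + 31 + 23 = 753.

753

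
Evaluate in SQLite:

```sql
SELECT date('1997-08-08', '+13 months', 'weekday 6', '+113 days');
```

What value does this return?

Adding +13 months to 1997-08-08 gives 1998-09-08.
`weekday 6` advances to the next Saturday; 1998-09-08 is a Tuesday, so it moves forward to 1998-09-12.
Applying '+113 days' to 1998-09-12: counting 113 days forward gives 1999-01-03.

1999-01-03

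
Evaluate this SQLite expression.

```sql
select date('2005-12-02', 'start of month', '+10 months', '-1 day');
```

2006-09-30

`start of month` rewinds 2005-12-02 to 2005-12-01.
Adding +10 months to 2005-12-01 gives 2006-10-01.
Going back 1 day from 2006-10-01 reaches 2006-09-30 (last day of September, 30 days).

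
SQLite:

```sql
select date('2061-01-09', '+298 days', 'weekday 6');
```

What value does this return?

Applying '+298 days' to 2061-01-09: counting 298 days forward gives 2061-11-03.
`weekday 6` advances to the next Saturday; 2061-11-03 is a Thursday, so it moves forward to 2061-11-05.

2061-11-05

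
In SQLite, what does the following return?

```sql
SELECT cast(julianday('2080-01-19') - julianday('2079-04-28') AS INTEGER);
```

266

2 days remain in April 2079 after the 28th (30 − 28).
Full months from May 2079 through December 2079 contribute their day counts.
Then 19 days into January 2080.
Total: 2 + 31 + 30 + 31 + 31 + 30 + 31 + 30 + 31 + 19 = 266.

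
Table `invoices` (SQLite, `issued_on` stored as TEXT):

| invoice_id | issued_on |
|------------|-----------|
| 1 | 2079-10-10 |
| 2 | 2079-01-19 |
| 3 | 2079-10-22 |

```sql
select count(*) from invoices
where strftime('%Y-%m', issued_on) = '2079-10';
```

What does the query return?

2

Rows with year-month 2079-10: 2079-10-10, 2079-10-22 → 2.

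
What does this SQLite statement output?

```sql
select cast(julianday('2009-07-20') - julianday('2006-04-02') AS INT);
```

28 days remain in April 2006 after the 2nd (30 − 2).
Full months from May 2006 through June 2009 contribute their day counts.
Then 20 days into July 2009.
Total: 28 + 31 + 30 + 31 + 31 + 30 + 31 + 30 + 31 + 31 + 28 + 31 + 30 + 31 + 30 + 31 + 31 + 30 + 31 + 30 + 31 + 31 + 29 + 31 + 30 + 31 + 30 + 31 + 31 + 30 + 31 + 30 + 31 + 31 + 28 + 31 + 30 + 31 + 30 + 20 = 1205.

1205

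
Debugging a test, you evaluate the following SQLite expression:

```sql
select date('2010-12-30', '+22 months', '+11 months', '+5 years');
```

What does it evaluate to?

2018-09-30

Adding +22 months to 2010-12-30 gives 2012-10-30.
Adding +11 months to 2012-10-30 gives 2013-09-30.
Adding +5 years to 2013-09-30 gives 2018-09-30.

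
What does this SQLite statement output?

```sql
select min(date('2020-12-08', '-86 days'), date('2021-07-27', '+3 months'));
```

2020-09-13

date('2020-12-08', '-86 days') → 2020-09-13.
date('2021-07-27', '+3 months') → 2021-10-27.
Earlier of the two is 2020-09-13.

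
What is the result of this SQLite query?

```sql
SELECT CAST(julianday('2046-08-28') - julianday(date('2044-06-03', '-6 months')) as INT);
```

999

Adding -6 months to 2044-06-03 gives 2043-12-03.
28 days remain in December 2043 after the 3rd (31 − 3).
Full months from January 2044 through July 2046 contribute their day counts.
Then 28 days into August 2046.
Total: 28 + 31 + 29 + 31 + 30 + 31 + 30 + 31 + 31 + 30 + 31 + 30 + 31 + 31 + 28 + 31 + 30 + 31 + 30 + 31 + 31 + 30 + 31 + 30 + 31 + 31 + 28 + 31 + 30 + 31 + 30 + 31 + 28 = 999.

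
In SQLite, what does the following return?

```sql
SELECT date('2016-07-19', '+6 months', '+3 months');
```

Adding +6 months to 2016-07-19 gives 2017-01-19.
Adding +3 months to 2017-01-19 gives 2017-04-19.

2017-04-19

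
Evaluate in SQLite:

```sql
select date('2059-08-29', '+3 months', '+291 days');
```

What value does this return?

2060-09-15

Adding +3 months to 2059-08-29 gives 2059-11-29.
Applying '+291 days' to 2059-11-29: counting 291 days forward gives 2060-09-15.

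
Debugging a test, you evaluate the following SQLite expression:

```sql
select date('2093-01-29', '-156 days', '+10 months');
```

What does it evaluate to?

2093-06-26

Applying '-156 days' to 2093-01-29: counting 156 days back gives 2092-08-26.
Adding +10 months to 2092-08-26 gives 2093-06-26.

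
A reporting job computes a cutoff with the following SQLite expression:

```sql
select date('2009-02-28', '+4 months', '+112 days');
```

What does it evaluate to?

Adding +4 months to 2009-02-28 gives 2009-06-28.
Applying '+112 days' to 2009-06-28: counting 112 days forward gives 2009-10-18.

2009-10-18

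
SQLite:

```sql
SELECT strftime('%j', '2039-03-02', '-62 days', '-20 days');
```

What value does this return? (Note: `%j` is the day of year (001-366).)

344

First apply '-62 days', '-20 days': 2039-03-02 → 2038-12-10.
Day-of-year for 2038-12-10: days since 2038-01-01 inclusive = 344, zero-padded to 344.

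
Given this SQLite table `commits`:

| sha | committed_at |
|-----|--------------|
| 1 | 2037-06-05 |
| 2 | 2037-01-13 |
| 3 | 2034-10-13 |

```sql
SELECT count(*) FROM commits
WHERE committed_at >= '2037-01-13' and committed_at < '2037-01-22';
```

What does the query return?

Rows in [2037-01-13, 2037-01-22): 2037-01-13 → 1 row.

1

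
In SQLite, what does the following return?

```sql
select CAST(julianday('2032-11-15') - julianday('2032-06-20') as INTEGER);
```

10 days remain in June 2032 after the 20th (30 − 20).
July 2032: 31 days.
August 2032: 31 days.
September 2032: 30 days.
October 2032: 31 days.
Then 15 days into November 2032.
Total: 10 + 31 + 31 + 30 + 31 + 15 = 148.

148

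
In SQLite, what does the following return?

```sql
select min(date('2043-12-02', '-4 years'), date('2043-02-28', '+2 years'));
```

date('2043-12-02', '-4 years') → 2039-12-02.
date('2043-02-28', '+2 years') → 2045-02-28.
Earlier of the two is 2039-12-02.

2039-12-02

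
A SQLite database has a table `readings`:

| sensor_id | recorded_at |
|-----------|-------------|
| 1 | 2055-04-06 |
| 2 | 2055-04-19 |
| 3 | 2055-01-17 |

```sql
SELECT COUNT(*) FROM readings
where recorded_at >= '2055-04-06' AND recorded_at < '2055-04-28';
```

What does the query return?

2

Rows in [2055-04-06, 2055-04-28): 2055-04-06, 2055-04-19 → 2 rows.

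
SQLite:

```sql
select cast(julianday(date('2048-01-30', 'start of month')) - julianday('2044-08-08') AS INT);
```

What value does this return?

`start of month` rewinds 2048-01-30 to 2048-01-01.
23 days remain in August 2044 after the 8th (31 − 8).
Full months from September 2044 through December 2047 contribute their day counts.
Then 1 day into January 2048.
Total: 23 + 30 + 31 + 30 + 31 + 31 + 28 + 31 + 30 + 31 + 30 + 31 + 31 + 30 + 31 + 30 + 31 + 31 + 28 + 31 + 30 + 31 + 30 + 31 + 31 + 30 + 31 + 30 + 31 + 31 + 28 + 31 + 30 + 31 + 30 + 31 + 31 + 30 + 31 + 30 + 31 + 1 = 1241.

1241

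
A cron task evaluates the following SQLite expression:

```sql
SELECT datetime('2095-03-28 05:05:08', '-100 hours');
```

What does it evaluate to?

2095-03-24 01:05:08

-100 hours from 2095-03-28 05:05:08 is 2095-03-24 01:05:08 (crosses midnight).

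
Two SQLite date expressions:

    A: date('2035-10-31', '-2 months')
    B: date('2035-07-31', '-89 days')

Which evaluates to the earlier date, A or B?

B

A = 2035-08-31.
B = 2035-05-03.
B is earlier.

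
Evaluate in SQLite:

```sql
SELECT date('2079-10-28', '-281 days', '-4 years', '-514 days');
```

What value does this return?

Applying '-281 days' to 2079-10-28: counting 281 days back gives 2079-01-20.
Adding -4 years to 2079-01-20 gives 2075-01-20.
Applying '-514 days' to 2075-01-20: counting 514 days back gives 2073-08-24.

2073-08-24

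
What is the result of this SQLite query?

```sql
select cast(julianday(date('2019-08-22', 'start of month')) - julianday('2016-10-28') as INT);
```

1007

`start of month` rewinds 2019-08-22 to 2019-08-01.
3 days remain in October 2016 after the 28th (31 − 28).
Full months from November 2016 through July 2019 contribute their day counts.
Then 1 day into August 2019.
Total: 3 + 30 + 31 + 31 + 28 + 31 + 30 + 31 + 30 + 31 + 31 + 30 + 31 + 30 + 31 + 31 + 28 + 31 + 30 + 31 + 30 + 31 + 31 + 30 + 31 + 30 + 31 + 31 + 28 + 31 + 30 + 31 + 30 + 31 + 1 = 1007.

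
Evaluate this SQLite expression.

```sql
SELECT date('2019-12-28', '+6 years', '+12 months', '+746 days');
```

2029-01-12

Adding +6 years to 2019-12-28 gives 2025-12-28.
Adding +12 months to 2025-12-28 gives 2026-12-28.
Applying '+746 days' to 2026-12-28: counting 746 days forward gives 2029-01-12.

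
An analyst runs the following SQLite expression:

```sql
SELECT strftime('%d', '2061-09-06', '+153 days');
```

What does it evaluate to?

First apply '+153 days': 2061-09-06 → 2062-02-06.
`%d` extracts the 2-digit day of month: 06.

06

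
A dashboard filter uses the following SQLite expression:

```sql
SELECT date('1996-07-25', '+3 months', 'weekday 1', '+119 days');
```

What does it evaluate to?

1997-02-24

Adding +3 months to 1996-07-25 gives 1996-10-25.
`weekday 1` advances to the next Monday; 1996-10-25 is a Friday, so it moves forward to 1996-10-28.
Applying '+119 days' to 1996-10-28: counting 119 days forward gives 1997-02-24.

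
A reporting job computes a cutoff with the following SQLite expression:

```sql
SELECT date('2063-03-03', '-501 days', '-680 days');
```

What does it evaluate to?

Applying '-501 days' to 2063-03-03: counting 501 days back gives 2061-10-18.
Applying '-680 days' to 2061-10-18: counting 680 days back gives 2059-12-08.

2059-12-08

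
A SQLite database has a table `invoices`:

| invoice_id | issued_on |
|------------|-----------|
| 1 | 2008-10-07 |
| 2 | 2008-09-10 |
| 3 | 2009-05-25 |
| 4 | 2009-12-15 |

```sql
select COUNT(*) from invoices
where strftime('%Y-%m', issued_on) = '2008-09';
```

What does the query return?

Rows with year-month 2008-09: 2008-09-10 → 1.

1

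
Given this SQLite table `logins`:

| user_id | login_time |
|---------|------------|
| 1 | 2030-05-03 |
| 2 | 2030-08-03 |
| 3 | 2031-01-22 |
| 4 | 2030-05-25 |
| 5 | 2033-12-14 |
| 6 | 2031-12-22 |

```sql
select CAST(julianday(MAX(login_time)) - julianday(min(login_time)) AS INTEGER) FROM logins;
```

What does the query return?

MIN = 2030-05-03, MAX = 2033-12-14.
28 days remain in May 2030 after the 3rd (31 − 3).
Full months from June 2030 through November 2033 contribute their day counts.
Then 14 days into December 2033.
Total: 28 + 30 + 31 + 31 + 30 + 31 + 30 + 31 + 31 + 28 + 31 + 30 + 31 + 30 + 31 + 31 + 30 + 31 + 30 + 31 + 31 + 29 + 31 + 30 + 31 + 30 + 31 + 31 + 30 + 31 + 30 + 31 + 31 + 28 + 31 + 30 + 31 + 30 + 31 + 31 + 30 + 31 + 30 + 14 = 1321.

1321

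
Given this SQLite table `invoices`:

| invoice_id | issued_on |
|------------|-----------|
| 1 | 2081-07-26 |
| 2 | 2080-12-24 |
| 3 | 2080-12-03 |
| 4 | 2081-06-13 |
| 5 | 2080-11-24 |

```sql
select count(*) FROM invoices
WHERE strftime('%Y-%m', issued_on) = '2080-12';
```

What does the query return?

Rows with year-month 2080-12: 2080-12-24, 2080-12-03 → 2.

2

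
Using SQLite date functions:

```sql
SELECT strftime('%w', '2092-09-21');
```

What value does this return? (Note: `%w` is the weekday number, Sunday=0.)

0

2092-09-21 is a Sunday; with Sunday=0 that is 0.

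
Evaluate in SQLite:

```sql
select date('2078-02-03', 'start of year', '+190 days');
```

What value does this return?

2078-07-10

`start of year` rewinds 2078-02-03 to 2078-01-01.
Applying '+190 days' to 2078-01-01: counting 190 days forward gives 2078-07-10.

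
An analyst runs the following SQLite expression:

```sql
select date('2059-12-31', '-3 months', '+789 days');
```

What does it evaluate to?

2061-11-28

Adding -3 months to 2059-12-31 targets 2059-09-31. September 2059 has only 30 days, so SQLite normalizes the 1-day overflow forward to 2059-10-01.
Applying '+789 days' to 2059-10-01: counting 789 days forward gives 2061-11-28.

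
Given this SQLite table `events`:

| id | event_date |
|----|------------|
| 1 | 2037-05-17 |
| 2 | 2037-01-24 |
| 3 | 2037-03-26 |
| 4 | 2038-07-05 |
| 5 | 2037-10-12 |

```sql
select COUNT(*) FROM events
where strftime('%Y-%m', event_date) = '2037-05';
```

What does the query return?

Rows with year-month 2037-05: 2037-05-17 → 1.

1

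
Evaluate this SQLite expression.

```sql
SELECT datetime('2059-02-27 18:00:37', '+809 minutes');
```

2059-02-28 07:29:37

809 minutes = 13h 29m; +809 minutes from 2059-02-27 18:00:37 is 2059-02-28 07:29:37 (crosses midnight).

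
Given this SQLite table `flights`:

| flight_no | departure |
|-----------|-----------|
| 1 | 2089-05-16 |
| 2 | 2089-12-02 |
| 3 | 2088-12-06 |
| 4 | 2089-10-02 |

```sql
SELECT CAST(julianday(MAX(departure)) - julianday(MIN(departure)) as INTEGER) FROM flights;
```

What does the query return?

MIN = 2088-12-06, MAX = 2089-12-02.
25 days remain in December 2088 after the 6th (31 − 6).
Full months from January 2089 through November 2089 contribute their day counts.
Then 2 days into December 2089.
Total: 25 + 31 + 28 + 31 + 30 + 31 + 30 + 31 + 31 + 30 + 31 + 30 + 2 = 361.

361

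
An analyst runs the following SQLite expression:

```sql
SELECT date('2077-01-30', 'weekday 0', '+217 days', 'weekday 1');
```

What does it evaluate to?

`weekday 0` advances to the next Sunday; 2077-01-30 is a Saturday, so it moves forward to 2077-01-31.
Applying '+217 days' to 2077-01-31: counting 217 days forward gives 2077-09-05.
`weekday 1` advances to the next Monday; 2077-09-05 is a Sunday, so it moves forward to 2077-09-06.

2077-09-06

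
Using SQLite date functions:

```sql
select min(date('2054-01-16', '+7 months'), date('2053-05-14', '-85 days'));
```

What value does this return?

date('2054-01-16', '+7 months') → 2054-08-16.
date('2053-05-14', '-85 days') → 2053-02-18.
Earlier of the two is 2053-02-18.

2053-02-18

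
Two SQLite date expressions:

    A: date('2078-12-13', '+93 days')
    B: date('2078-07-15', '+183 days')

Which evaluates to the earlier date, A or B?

A = 2079-03-16.
B = 2079-01-14.
B is earlier.

B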